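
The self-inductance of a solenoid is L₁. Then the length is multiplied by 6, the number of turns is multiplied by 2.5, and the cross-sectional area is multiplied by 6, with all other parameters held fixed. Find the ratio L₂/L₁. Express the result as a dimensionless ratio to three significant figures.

For a solenoid, L ∝ μᵣN²A/ℓ.
L₂/L₁ = (6)^-1 × (2.5)^2 × (6) = 6.25.

L₂/L₁ = 6.25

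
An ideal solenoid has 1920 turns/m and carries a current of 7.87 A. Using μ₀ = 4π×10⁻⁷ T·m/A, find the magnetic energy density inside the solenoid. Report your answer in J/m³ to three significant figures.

B = μ₀nI = (4π×10⁻⁷)(1.920×10^3)(7.87) = 1.899×10^-2 T.
u = B²/(2μ₀) = (1.899×10^-2)²/(2×4π×10⁻⁷) = 143.46 J/m³.

u ≈ 143 J/m³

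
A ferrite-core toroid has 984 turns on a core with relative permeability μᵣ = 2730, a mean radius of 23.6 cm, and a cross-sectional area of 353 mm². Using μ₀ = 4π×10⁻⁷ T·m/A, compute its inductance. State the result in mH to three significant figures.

For a thin toroid, L = μ₀μᵣN²A/(2πR).
L = (4π×10⁻⁷)(2730)(984)²(3.530×10^-4) / (2π×0.236 m) = 0.7908 H.

L ≈ 791 mH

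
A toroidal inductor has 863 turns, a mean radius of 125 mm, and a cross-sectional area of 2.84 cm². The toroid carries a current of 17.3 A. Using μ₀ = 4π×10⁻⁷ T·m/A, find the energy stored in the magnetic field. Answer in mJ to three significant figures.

U ≈ 50.6 mJ

L = μ₀N²A/(2πR) = (4π×10⁻⁷)(863)²(2.840×10^-4)/(2π×0.125) = 3.384×10^-4 H.
U = ½LI² = ½(3.384×10^-4)(17.3)² = 5.064×10^-2 J.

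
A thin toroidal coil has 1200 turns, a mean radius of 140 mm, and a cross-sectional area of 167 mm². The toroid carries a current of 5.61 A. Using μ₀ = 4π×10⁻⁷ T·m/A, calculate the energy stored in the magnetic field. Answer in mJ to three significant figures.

U ≈ 5.41 mJ

L = μ₀N²A/(2πR) = (4π×10⁻⁷)(1200)²(1.670×10^-4)/(2π×0.14) = 3.435×10^-4 H.
U = ½LI² = ½(3.435×10^-4)(5.61)² = 5.406×10^-3 J.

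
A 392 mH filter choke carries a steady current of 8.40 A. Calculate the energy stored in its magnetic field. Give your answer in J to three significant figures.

U ≈ 13.8 J

Stored magnetic energy: U = ½LI².
U = ½(0.392 H)(8.40 A)² = 13.83 J.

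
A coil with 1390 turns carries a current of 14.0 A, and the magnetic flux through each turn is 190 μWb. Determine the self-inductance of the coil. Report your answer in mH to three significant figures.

Self-inductance is defined by L = NΦ_B/I (flux linkage over current).
L = (1390)(1.900×10^-4 Wb)/(14.0 A) = 1.886×10^-2 H.

L ≈ 18.9 mH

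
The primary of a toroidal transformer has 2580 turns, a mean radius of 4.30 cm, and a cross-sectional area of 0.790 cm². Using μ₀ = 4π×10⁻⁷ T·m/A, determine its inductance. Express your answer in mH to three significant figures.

L ≈ 2.45 mH

For a thin toroid, L = μ₀N²A/(2πR).
L = (4π×10⁻⁷)(2580)²(7.900×10^-5) / (2π×4.300×10^-2 m) = 2.446×10^-3 H.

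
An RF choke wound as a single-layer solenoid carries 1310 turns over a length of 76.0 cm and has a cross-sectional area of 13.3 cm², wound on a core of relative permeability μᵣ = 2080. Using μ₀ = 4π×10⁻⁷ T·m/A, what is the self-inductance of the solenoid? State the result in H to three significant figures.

A = 13.3 cm² = 1.330×10^-3 m².
For a long solenoid, L = μ₀μᵣN²A/ℓ.
L = (4π×10⁻⁷)(2080)(1310)²(1.330×10^-3)/(0.76 m) = 7.85 H.

L ≈ 7.85 H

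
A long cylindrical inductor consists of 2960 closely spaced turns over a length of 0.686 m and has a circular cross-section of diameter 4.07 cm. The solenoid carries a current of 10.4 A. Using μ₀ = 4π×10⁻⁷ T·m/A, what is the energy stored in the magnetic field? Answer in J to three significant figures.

U ≈ 1.13 J

A = π(d/2)² = π(2.035×10^-2 m)² = 1.301×10^-3 m².
L = μ₀N²A/ℓ = (4π×10⁻⁷)(2960)²(1.301×10^-3)/(0.686) = 2.088×10^-2 H.
U = ½LI² = ½(2.088×10^-2)(10.4)² = 1.129 J.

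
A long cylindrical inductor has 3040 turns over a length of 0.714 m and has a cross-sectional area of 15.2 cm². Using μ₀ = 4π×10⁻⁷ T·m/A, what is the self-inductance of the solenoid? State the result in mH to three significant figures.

L ≈ 24.7 mH

A = 15.2 cm² = 1.520×10^-3 m².
For a long solenoid, L = μ₀N²A/ℓ.
L = (4π×10⁻⁷)(3040)²(1.520×10^-3)/(0.714 m) = 2.472×10^-2 H.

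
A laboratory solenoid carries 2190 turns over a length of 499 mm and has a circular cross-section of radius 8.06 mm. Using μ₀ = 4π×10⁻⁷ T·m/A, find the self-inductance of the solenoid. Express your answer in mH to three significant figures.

L ≈ 2.47 mH

A = πr² = π(8.060×10^-3 m)² = 2.041×10^-4 m².
For a long solenoid, L = μ₀N²A/ℓ.
L = (4π×10⁻⁷)(2190)²(2.041×10^-4)/(0.499 m) = 2.465×10^-3 H.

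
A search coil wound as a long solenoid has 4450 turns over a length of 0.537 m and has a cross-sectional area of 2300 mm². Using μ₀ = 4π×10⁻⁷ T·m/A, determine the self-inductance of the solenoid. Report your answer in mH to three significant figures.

A = 2300 mm² = 2.300×10^-3 m².
For a long solenoid, L = μ₀N²A/ℓ.
L = (4π×10⁻⁷)(4450)²(2.300×10^-3)/(0.537 m) = 0.1066 H.

L ≈ 107 mH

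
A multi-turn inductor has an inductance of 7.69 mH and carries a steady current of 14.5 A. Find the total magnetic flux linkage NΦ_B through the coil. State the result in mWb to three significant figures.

From L = NΦ_B/I, the flux linkage is NΦ_B = LI.
NΦ_B = (7.690×10^-3 H)(14.5 A) = 0.1115 Wb.

NΦ_B ≈ 112 mWb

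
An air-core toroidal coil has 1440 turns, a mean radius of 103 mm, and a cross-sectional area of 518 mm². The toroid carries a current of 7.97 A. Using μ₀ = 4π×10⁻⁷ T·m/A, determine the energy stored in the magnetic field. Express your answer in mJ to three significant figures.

U ≈ 66.2 mJ

L = μ₀N²A/(2πR) = (4π×10⁻⁷)(1440)²(5.180×10^-4)/(2π×0.103) = 2.086×10^-3 H.
U = ½LI² = ½(2.086×10^-3)(7.97)² = 6.624×10^-2 J.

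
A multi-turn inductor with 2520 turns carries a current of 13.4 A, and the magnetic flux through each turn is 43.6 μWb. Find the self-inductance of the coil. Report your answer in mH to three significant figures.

L ≈ 8.20 mH

Self-inductance is defined by L = NΦ_B/I (flux linkage over current).
L = (2520)(4.360×10^-5 Wb)/(13.4 A) = 8.199×10^-3 H.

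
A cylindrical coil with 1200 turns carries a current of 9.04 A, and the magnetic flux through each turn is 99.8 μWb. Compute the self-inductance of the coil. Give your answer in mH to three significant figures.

Self-inductance is defined by L = NΦ_B/I (flux linkage over current).
L = (1200)(9.980×10^-5 Wb)/(9.04 A) = 1.3248×10^-2 H.

L ≈ 13.2 mH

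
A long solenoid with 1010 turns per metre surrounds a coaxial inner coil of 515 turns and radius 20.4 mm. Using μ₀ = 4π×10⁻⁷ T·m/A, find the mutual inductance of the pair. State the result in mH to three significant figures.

The outer solenoid produces a uniform field B₁ = μ₀n₁I₁ across the inner coil,
so the flux linkage is N₂Φ = N₂B₁A₂ = μ₀n₁N₂A₂·I₁, giving M = μ₀n₁N₂A₂.
A₂ = πr² = π(2.040×10^-2 m)² = 1.307×10^-3 m².
M = (4π×10⁻⁷)(1010)(515)(1.307×10^-3) = 8.546×10^-4 H.

M ≈ 0.855 mH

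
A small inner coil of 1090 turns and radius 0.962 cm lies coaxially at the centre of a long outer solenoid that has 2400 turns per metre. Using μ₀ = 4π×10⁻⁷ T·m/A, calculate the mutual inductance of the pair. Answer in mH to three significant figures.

M ≈ 0.956 mH

The outer solenoid produces a uniform field B₁ = μ₀n₁I₁ across the inner coil,
so the flux linkage is N₂Φ = N₂B₁A₂ = μ₀n₁N₂A₂·I₁, giving M = μ₀n₁N₂A₂.
A₂ = πr² = π(9.620×10^-3 m)² = 2.907×10^-4 m².
M = (4π×10⁻⁷)(2400)(1090)(2.907×10^-4) = 9.558×10^-4 H.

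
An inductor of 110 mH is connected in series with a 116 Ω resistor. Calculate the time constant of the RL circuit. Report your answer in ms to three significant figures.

τ ≈ 0.948 ms

τ = L/R = (0.11 H)/(116 Ω) = 9.483×10^-4 s.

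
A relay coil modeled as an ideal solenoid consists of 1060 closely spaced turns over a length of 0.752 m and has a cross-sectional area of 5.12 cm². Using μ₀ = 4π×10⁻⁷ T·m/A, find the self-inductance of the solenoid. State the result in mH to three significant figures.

L ≈ 0.961 mH

A = 5.12 cm² = 5.120×10^-4 m².
For a long solenoid, L = μ₀N²A/ℓ.
L = (4π×10⁻⁷)(1060)²(5.120×10^-4)/(0.752 m) = 9.613×10^-4 H.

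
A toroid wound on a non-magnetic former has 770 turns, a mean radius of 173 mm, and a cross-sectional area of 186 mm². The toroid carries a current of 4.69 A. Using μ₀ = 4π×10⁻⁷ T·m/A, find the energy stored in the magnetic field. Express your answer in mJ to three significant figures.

L = μ₀N²A/(2πR) = (4π×10⁻⁷)(770)²(1.860×10^-4)/(2π×0.173) = 1.2749×10^-4 H.
U = ½LI² = ½(1.2749×10^-4)(4.69)² = 1.402×10^-3 J.

U ≈ 1.40 mJ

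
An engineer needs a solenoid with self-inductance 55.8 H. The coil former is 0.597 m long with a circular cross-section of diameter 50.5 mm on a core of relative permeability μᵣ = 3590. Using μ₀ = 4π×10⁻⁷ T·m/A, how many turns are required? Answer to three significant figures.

N ≈ 1920 turns

A = π(d/2)² = π(2.525×10^-2 m)² = 2.003×10^-3 m².
From L = μ₀μᵣN²A/ℓ, N = √(Lℓ / (μ₀μᵣA)).
N = √[(55.8)(0.597) / ((4π×10⁻⁷)(3590)×2.003×10^-3)] = √(3.687×10^6) ≈ 1920.1.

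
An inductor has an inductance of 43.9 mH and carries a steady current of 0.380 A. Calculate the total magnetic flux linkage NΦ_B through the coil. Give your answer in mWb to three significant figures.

NΦ_B ≈ 16.7 mWb

From L = NΦ_B/I, the flux linkage is NΦ_B = LI.
NΦ_B = (4.390×10^-2 H)(0.380 A) = 1.668×10^-2 Wb.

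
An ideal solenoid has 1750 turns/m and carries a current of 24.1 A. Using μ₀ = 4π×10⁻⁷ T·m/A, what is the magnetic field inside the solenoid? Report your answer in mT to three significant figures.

Inside a long solenoid, B = μ₀nI.
B = (4π×10⁻⁷)(1.750×10^3 m⁻¹)(24.1 A) = 5.300×10^-2 T.

B ≈ 53.0 mT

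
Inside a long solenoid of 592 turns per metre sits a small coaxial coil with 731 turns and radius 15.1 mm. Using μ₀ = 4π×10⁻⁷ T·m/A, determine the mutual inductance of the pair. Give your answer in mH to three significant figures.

The outer solenoid produces a uniform field B₁ = μ₀n₁I₁ across the inner coil,
so the flux linkage is N₂Φ = N₂B₁A₂ = μ₀n₁N₂A₂·I₁, giving M = μ₀n₁N₂A₂.
A₂ = πr² = π(1.510×10^-2 m)² = 7.163×10^-4 m².
M = (4π×10⁻⁷)(592)(731)(7.163×10^-4) = 3.895×10^-4 H.

M ≈ 0.390 mH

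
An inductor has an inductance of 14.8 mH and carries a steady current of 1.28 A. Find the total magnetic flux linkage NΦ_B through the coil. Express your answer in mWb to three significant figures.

From L = NΦ_B/I, the flux linkage is NΦ_B = LI.
NΦ_B = (1.480×10^-2 H)(1.28 A) = 1.894×10^-2 Wb.

NΦ_B ≈ 18.9 mWb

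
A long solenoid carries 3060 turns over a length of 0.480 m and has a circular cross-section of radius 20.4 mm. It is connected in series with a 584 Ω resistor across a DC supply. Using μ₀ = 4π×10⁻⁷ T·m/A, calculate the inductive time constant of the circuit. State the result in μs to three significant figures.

A = πr² = π(2.040×10^-2 m)² = 1.307×10^-3 m².
L = μ₀N²A/ℓ = (4π×10⁻⁷)(3060)²(1.307×10^-3)/(0.48) = 3.20495×10^-2 H.
τ = L/R = (3.20495×10^-2)/(584) = 5.488×10^-5 s.

τ ≈ 54.9 μs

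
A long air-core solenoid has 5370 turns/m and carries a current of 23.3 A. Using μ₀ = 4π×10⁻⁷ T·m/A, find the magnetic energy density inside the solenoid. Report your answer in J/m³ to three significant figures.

u ≈ 9840 J/m³

B = μ₀nI = (4π×10⁻⁷)(5.370×10^3)(23.3) = 0.1572 T.
u = B²/(2μ₀) = (0.1572)²/(2×4π×10⁻⁷) = 9.836×10^3 J/m³.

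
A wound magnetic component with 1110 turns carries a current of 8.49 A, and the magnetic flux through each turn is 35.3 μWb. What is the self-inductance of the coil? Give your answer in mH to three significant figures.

L ≈ 4.62 mH

Self-inductance is defined by L = NΦ_B/I (flux linkage over current).
L = (1110)(3.530×10^-5 Wb)/(8.49 A) = 4.615×10^-3 H.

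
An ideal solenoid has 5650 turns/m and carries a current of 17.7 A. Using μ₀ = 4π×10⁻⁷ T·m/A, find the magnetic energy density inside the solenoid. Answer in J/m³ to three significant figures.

B = μ₀nI = (4π×10⁻⁷)(5.650×10^3)(17.7) = 0.1257 T.
u = B²/(2μ₀) = (0.1257)²/(2×4π×10⁻⁷) = 6.284×10^3 J/m³.

u ≈ 6280 J/m³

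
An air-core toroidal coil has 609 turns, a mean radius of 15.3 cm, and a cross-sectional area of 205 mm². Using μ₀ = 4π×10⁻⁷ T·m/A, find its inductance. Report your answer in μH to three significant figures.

L ≈ 99.4 μH

For a thin toroid, L = μ₀N²A/(2πR).
L = (4π×10⁻⁷)(609)²(2.050×10^-4) / (2π×0.153 m) = 9.939×10^-5 H.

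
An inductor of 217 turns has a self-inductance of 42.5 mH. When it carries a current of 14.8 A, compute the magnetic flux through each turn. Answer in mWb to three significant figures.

Φ_B ≈ 2.90 mWb

From L = NΦ_B/I, the flux per turn is Φ_B = LI/N.
Φ_B = (4.250×10^-2 H)(14.8 A)/217 = 2.899×10^-3 Wb.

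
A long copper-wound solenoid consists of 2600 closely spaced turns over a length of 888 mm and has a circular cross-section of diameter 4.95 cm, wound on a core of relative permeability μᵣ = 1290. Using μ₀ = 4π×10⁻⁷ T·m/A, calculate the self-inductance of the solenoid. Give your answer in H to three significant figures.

L ≈ 23.7 H

A = π(d/2)² = π(2.475×10^-2 m)² = 1.924×10^-3 m².
For a long solenoid, L = μ₀μᵣN²A/ℓ.
L = (4π×10⁻⁷)(1290)(2600)²(1.924×10^-3)/(0.888 m) = 23.748 H.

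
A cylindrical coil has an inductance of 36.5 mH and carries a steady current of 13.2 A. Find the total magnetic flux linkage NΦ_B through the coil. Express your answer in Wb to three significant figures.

NΦ_B ≈ 0.482 Wb

From L = NΦ_B/I, the flux linkage is NΦ_B = LI.
NΦ_B = (3.650×10^-2 H)(13.2 A) = 0.4818 Wb.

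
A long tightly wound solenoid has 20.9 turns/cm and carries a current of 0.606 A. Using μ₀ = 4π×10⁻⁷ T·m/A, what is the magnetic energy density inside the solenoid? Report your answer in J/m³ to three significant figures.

B = μ₀nI = (4π×10⁻⁷)(2.090×10^3)(0.606) = 1.592×10^-3 T.
u = B²/(2μ₀) = (1.592×10^-3)²/(2×4π×10⁻⁷) = 1.008 J/m³.

u ≈ 1.01 J/m³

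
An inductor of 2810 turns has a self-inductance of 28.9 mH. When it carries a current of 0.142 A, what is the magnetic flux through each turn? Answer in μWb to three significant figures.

From L = NΦ_B/I, the flux per turn is Φ_B = LI/N.
Φ_B = (2.890×10^-2 H)(0.142 A)/2810 = 1.460×10^-6 Wb.

Φ_B ≈ 1.46 μWb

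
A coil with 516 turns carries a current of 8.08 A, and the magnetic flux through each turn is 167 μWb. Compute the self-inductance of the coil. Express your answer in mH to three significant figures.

Self-inductance is defined by L = NΦ_B/I (flux linkage over current).
L = (516)(1.670×10^-4 Wb)/(8.08 A) = 1.066×10^-2 H.

L ≈ 10.7 mH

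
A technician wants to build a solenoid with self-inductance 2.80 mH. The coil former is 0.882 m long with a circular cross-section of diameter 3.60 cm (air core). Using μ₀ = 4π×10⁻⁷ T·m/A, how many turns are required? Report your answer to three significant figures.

N ≈ 1390 turns

A = π(d/2)² = π(1.800×10^-2 m)² = 1.018×10^-3 m².
From L = μ₀N²A/ℓ, N = √(Lℓ / (μ₀A)).
N = √[(2.800×10^-3)(0.882) / ((4π×10⁻⁷)×1.018×10^-3)] = √(1.931×10^6) ≈ 1389.5.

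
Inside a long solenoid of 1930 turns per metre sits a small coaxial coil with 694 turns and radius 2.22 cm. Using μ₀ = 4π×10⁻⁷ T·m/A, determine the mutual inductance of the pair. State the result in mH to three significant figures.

The outer solenoid produces a uniform field B₁ = μ₀n₁I₁ across the inner coil,
so the flux linkage is N₂Φ = N₂B₁A₂ = μ₀n₁N₂A₂·I₁, giving M = μ₀n₁N₂A₂.
A₂ = πr² = π(2.220×10^-2 m)² = 1.548×10^-3 m².
M = (4π×10⁻⁷)(1930)(694)(1.548×10^-3) = 2.606×10^-3 H.

M ≈ 2.61 mH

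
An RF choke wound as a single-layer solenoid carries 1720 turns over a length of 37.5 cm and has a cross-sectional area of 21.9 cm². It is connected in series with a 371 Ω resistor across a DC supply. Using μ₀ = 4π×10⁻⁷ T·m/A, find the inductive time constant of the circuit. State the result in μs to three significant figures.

τ ≈ 58.5 μs

A = 21.9 cm² = 2.190×10^-3 m².
L = μ₀N²A/ℓ = (4π×10⁻⁷)(1720)²(2.190×10^-3)/(0.375) = 2.171×10^-2 H.
τ = L/R = (2.171×10^-2)/(371) = 5.852×10^-5 s.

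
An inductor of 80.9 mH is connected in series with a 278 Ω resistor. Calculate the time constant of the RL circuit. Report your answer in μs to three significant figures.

τ ≈ 291 μs

τ = L/R = (8.090×10^-2 H)/(278 Ω) = 2.910×10^-4 s.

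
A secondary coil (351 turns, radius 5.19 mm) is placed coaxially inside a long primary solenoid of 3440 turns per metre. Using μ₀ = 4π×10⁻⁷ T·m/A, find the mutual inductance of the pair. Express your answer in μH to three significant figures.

The outer solenoid produces a uniform field B₁ = μ₀n₁I₁ across the inner coil,
so the flux linkage is N₂Φ = N₂B₁A₂ = μ₀n₁N₂A₂·I₁, giving M = μ₀n₁N₂A₂.
A₂ = πr² = π(5.190×10^-3 m)² = 8.462×10^-5 m².
M = (4π×10⁻⁷)(3440)(351)(8.462×10^-5) = 1.284×10^-4 H.

M ≈ 128 μH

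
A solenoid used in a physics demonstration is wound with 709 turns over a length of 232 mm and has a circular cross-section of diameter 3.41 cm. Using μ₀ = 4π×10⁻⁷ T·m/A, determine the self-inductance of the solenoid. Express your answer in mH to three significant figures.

L ≈ 2.49 mH

A = π(d/2)² = π(1.705×10^-2 m)² = 9.133×10^-4 m².
For a long solenoid, L = μ₀N²A/ℓ.
L = (4π×10⁻⁷)(709)²(9.133×10^-4)/(0.232 m) = 2.487×10^-3 H.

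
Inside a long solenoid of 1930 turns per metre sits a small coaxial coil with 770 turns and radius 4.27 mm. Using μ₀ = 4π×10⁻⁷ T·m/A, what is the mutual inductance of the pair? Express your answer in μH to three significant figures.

M ≈ 107 μH

The outer solenoid produces a uniform field B₁ = μ₀n₁I₁ across the inner coil,
so the flux linkage is N₂Φ = N₂B₁A₂ = μ₀n₁N₂A₂·I₁, giving M = μ₀n₁N₂A₂.
A₂ = πr² = π(4.270×10^-3 m)² = 5.728×10^-5 m².
M = (4π×10⁻⁷)(1930)(770)(5.728×10^-5) = 1.070×10^-4 H.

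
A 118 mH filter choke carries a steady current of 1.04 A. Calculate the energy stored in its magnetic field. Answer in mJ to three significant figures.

Stored magnetic energy: U = ½LI².
U = ½(0.118 H)(1.04 A)² = 6.381×10^-2 J.

U ≈ 63.8 mJ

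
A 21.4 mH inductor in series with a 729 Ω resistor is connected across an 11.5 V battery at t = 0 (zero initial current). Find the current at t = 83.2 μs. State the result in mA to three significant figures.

τ = L/R = 2.140×10^-2/729 = 2.936×10^-5 s; final current I_∞ = ε/R = 11.5/729 = 1.578×10^-2 A.
I(t) = I_∞(1 − e^(−t/τ)) with t/τ = 2.834.
I = (1.578×10^-2)(1 − e^(−2.834)) = 1.4848×10^-2 A.

I ≈ 14.8 mA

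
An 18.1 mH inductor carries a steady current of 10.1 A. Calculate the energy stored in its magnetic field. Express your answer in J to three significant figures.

U ≈ 0.923 J

Stored magnetic energy: U = ½LI².
U = ½(1.810×10^-2 H)(10.1 A)² = 0.9232 J.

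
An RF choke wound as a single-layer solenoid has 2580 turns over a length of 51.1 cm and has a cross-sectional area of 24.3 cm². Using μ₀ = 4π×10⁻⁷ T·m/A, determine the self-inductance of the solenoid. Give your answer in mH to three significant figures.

A = 24.3 cm² = 2.430×10^-3 m².
For a long solenoid, L = μ₀N²A/ℓ.
L = (4π×10⁻⁷)(2580)²(2.430×10^-3)/(0.511 m) = 3.978×10^-2 H.

L ≈ 39.8 mH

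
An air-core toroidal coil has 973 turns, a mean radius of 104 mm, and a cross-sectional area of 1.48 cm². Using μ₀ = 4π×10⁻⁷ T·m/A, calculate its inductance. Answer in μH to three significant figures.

L ≈ 269 μH

For a thin toroid, L = μ₀N²A/(2πR).
L = (4π×10⁻⁷)(973)²(1.480×10^-4) / (2π×0.104 m) = 2.6945×10^-4 H.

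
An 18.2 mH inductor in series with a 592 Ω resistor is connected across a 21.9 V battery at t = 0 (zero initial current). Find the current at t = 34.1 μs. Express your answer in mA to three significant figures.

I ≈ 24.8 mA

τ = L/R = 1.820×10^-2/592 = 3.074×10^-5 s; final current I_∞ = ε/R = 21.9/592 = 3.699×10^-2 A.
I(t) = I_∞(1 − e^(−t/τ)) with t/τ = 1.109.
I = (3.699×10^-2)(1 − e^(−1.109)) = 2.479×10^-2 A.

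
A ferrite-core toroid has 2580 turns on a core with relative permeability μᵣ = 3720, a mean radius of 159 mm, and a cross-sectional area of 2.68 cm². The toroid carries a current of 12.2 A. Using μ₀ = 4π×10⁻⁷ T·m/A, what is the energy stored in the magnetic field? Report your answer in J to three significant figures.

U ≈ 621 J

L = μ₀μᵣN²A/(2πR) = (4π×10⁻⁷)(3720)(2580)²(2.680×10^-4)/(2π×0.159) = 8.347 H.
U = ½LI² = ½(8.347)(12.2)² = 621.2 J.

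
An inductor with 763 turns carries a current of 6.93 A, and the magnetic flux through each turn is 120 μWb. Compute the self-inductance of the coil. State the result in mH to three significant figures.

L ≈ 13.2 mH

Self-inductance is defined by L = NΦ_B/I (flux linkage over current).
L = (763)(1.200×10^-4 Wb)/(6.93 A) = 1.321×10^-2 H.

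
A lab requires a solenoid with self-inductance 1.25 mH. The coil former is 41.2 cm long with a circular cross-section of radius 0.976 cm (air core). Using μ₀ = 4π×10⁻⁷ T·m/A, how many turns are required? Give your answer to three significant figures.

N ≈ 1170 turns

A = πr² = π(9.760×10^-3 m)² = 2.993×10^-4 m².
From L = μ₀N²A/ℓ, N = √(Lℓ / (μ₀A)).
N = √[(1.250×10^-3)(0.412) / ((4π×10⁻⁷)×2.993×10^-4)] = √(1.369×10^6) ≈ 1170.2.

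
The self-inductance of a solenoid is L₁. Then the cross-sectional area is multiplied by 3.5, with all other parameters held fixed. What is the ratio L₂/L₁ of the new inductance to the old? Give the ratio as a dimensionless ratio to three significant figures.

L₂/L₁ = 3.50

For a solenoid, L ∝ μᵣN²A/ℓ.
L₂/L₁ = (3.5) = 3.50.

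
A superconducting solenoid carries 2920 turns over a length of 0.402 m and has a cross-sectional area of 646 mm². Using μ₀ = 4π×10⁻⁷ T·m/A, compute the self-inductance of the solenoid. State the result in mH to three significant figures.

L ≈ 17.2 mH

A = 646 mm² = 6.460×10^-4 m².
For a long solenoid, L = μ₀N²A/ℓ.
L = (4π×10⁻⁷)(2920)²(6.460×10^-4)/(0.402 m) = 1.722×10^-2 H.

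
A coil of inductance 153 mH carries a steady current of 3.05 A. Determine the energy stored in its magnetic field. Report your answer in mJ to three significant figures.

Stored magnetic energy: U = ½LI².
U = ½(0.153 H)(3.05 A)² = 0.7116 J.

U ≈ 712 mJ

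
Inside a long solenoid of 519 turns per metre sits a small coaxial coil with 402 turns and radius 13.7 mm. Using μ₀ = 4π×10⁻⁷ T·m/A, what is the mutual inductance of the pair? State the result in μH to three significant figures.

The outer solenoid produces a uniform field B₁ = μ₀n₁I₁ across the inner coil,
so the flux linkage is N₂Φ = N₂B₁A₂ = μ₀n₁N₂A₂·I₁, giving M = μ₀n₁N₂A₂.
A₂ = πr² = π(1.370×10^-2 m)² = 5.896×10^-4 m².
M = (4π×10⁻⁷)(519)(402)(5.896×10^-4) = 1.546×10^-4 H.

M ≈ 155 μH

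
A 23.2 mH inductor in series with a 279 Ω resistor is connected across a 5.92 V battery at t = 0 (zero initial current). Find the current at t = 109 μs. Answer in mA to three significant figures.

I ≈ 15.5 mA

τ = L/R = 2.320×10^-2/279 = 8.315×10^-5 s; final current I_∞ = ε/R = 5.92/279 = 2.122×10^-2 A.
I(t) = I_∞(1 − e^(−t/τ)) with t/τ = 1.311.
I = (2.122×10^-2)(1 − e^(−1.311)) = 1.550×10^-2 A.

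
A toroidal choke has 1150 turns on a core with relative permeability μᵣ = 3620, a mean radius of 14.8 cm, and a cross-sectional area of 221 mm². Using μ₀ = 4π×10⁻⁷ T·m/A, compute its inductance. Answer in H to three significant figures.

For a thin toroid, L = μ₀μᵣN²A/(2πR).
L = (4π×10⁻⁷)(3620)(1150)²(2.210×10^-4) / (2π×0.148 m) = 1.43 H.

L ≈ 1.43 H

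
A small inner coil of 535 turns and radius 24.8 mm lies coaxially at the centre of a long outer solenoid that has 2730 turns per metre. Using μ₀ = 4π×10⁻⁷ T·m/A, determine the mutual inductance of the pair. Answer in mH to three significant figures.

M ≈ 3.55 mH

The outer solenoid produces a uniform field B₁ = μ₀n₁I₁ across the inner coil,
so the flux linkage is N₂Φ = N₂B₁A₂ = μ₀n₁N₂A₂·I₁, giving M = μ₀n₁N₂A₂.
A₂ = πr² = π(2.480×10^-2 m)² = 1.932×10^-3 m².
M = (4π×10⁻⁷)(2730)(535)(1.932×10^-3) = 3.546×10^-3 H.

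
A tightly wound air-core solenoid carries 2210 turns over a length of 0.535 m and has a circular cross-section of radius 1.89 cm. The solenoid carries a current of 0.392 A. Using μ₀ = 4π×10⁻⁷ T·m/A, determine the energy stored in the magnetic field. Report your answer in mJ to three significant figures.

A = πr² = π(1.890×10^-2 m)² = 1.122×10^-3 m².
L = μ₀N²A/ℓ = (4π×10⁻⁷)(2210)²(1.122×10^-3)/(0.535) = 1.287×10^-2 H.
U = ½LI² = ½(1.287×10^-2)(0.392)² = 9.891×10^-4 J.

U ≈ 0.989 mJ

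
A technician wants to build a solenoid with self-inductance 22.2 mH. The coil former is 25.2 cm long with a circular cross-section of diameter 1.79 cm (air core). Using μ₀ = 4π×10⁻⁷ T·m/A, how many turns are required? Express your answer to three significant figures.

N ≈ 4210 turns

A = π(d/2)² = π(8.950×10^-3 m)² = 2.516×10^-4 m².
From L = μ₀N²A/ℓ, N = √(Lℓ / (μ₀A)).
N = √[(2.220×10^-2)(0.252) / ((4π×10⁻⁷)×2.516×10^-4)] = √(1.769×10^7) ≈ 4206.0.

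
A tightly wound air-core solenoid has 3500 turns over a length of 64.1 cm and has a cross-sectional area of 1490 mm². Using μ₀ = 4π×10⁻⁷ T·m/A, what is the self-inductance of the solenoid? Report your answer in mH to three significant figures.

A = 1490 mm² = 1.490×10^-3 m².
For a long solenoid, L = μ₀N²A/ℓ.
L = (4π×10⁻⁷)(3500)²(1.490×10^-3)/(0.641 m) = 3.578×10^-2 H.

L ≈ 35.8 mH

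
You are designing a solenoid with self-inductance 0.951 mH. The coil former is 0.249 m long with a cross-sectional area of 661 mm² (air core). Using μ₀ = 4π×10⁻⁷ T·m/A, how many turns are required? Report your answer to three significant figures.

A = 661 mm² = 6.610×10^-4 m².
From L = μ₀N²A/ℓ, N = √(Lℓ / (μ₀A)).
N = √[(9.510×10^-4)(0.249) / ((4π×10⁻⁷)×6.610×10^-4)] = √(2.851×10^5) ≈ 533.9.

N ≈ 534 turns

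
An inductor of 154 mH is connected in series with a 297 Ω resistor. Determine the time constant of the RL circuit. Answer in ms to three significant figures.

τ = L/R = (0.154 H)/(297 Ω) = 5.185×10^-4 s.

τ ≈ 0.519 ms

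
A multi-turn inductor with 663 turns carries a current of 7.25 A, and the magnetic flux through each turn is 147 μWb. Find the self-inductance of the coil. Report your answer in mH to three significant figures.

L ≈ 13.4 mH

Self-inductance is defined by L = NΦ_B/I (flux linkage over current).
L = (663)(1.470×10^-4 Wb)/(7.25 A) = 1.344×10^-2 H.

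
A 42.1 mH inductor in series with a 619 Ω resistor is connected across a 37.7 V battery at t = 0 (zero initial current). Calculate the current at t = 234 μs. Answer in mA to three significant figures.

τ = L/R = 4.210×10^-2/619 = 6.801×10^-5 s; final current I_∞ = ε/R = 37.7/619 = 6.090×10^-2 A.
I(t) = I_∞(1 − e^(−t/τ)) with t/τ = 3.441.
I = (6.090×10^-2)(1 − e^(−3.441)) = 5.895×10^-2 A.

I ≈ 59.0 mA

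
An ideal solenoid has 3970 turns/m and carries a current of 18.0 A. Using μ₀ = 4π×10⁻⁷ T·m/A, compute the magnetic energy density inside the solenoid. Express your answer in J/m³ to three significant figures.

B = μ₀nI = (4π×10⁻⁷)(3.970×10^3)(18.0) = 8.980×10^-2 T.
u = B²/(2μ₀) = (8.980×10^-2)²/(2×4π×10⁻⁷) = 3.209×10^3 J/m³.

u ≈ 3210 J/m³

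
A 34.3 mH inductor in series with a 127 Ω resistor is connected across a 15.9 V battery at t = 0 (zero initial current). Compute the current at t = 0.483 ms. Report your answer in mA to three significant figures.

I ≈ 104 mA

τ = L/R = 3.430×10^-2/127 = 2.701×10^-4 s; final current I_∞ = ε/R = 15.9/127 = 0.1252 A.
I(t) = I_∞(1 − e^(−t/τ)) with t/τ = 1.788.
I = (0.1252)(1 − e^(−1.788)) = 0.1043 A.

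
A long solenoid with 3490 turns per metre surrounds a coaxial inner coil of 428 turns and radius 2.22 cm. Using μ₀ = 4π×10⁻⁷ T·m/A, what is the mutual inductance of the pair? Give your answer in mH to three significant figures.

The outer solenoid produces a uniform field B₁ = μ₀n₁I₁ across the inner coil,
so the flux linkage is N₂Φ = N₂B₁A₂ = μ₀n₁N₂A₂·I₁, giving M = μ₀n₁N₂A₂.
A₂ = πr² = π(2.220×10^-2 m)² = 1.548×10^-3 m².
M = (4π×10⁻⁷)(3490)(428)(1.548×10^-3) = 2.906×10^-3 H.

M ≈ 2.91 mH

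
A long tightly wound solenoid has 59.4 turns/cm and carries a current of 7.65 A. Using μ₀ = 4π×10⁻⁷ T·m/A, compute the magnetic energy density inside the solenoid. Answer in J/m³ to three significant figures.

B = μ₀nI = (4π×10⁻⁷)(5.940×10^3)(7.65) = 5.710×10^-2 T.
u = B²/(2μ₀) = (5.710×10^-2)²/(2×4π×10⁻⁷) = 1.297×10^3 J/m³.

u ≈ 1300 J/m³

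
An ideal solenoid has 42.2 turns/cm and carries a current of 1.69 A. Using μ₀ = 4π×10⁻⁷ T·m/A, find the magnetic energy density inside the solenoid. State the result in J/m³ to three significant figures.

u ≈ 32.0 J/m³

B = μ₀nI = (4π×10⁻⁷)(4.220×10^3)(1.69) = 8.962×10^-3 T.
u = B²/(2μ₀) = (8.962×10^-3)²/(2×4π×10⁻⁷) = 31.96 J/m³.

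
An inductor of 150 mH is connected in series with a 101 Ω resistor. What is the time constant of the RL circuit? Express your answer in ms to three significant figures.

τ = L/R = (0.15 H)/(101 Ω) = 1.485×10^-3 s.

τ ≈ 1.49 ms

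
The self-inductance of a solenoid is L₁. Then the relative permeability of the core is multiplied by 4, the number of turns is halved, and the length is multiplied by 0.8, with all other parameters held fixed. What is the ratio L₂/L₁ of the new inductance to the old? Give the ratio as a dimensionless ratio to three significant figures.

For a solenoid, L ∝ μᵣN²A/ℓ.
L₂/L₁ = (4) × (0.5)^2 × (0.8)^-1 = 1.25.

L₂/L₁ = 1.25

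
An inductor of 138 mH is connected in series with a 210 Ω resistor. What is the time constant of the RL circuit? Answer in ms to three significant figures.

τ = L/R = (0.138 H)/(210 Ω) = 6.571×10^-4 s.

τ ≈ 0.657 ms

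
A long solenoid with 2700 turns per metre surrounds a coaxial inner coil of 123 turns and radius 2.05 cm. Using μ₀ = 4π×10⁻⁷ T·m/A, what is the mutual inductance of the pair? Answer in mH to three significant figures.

The outer solenoid produces a uniform field B₁ = μ₀n₁I₁ across the inner coil,
so the flux linkage is N₂Φ = N₂B₁A₂ = μ₀n₁N₂A₂·I₁, giving M = μ₀n₁N₂A₂.
A₂ = πr² = π(2.050×10^-2 m)² = 1.320×10^-3 m².
M = (4π×10⁻⁷)(2700)(123)(1.320×10^-3) = 5.510×10^-4 H.

M ≈ 0.551 mH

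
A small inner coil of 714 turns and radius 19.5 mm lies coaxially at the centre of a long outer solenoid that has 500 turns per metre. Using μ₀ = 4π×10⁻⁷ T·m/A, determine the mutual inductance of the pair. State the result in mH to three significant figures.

The outer solenoid produces a uniform field B₁ = μ₀n₁I₁ across the inner coil,
so the flux linkage is N₂Φ = N₂B₁A₂ = μ₀n₁N₂A₂·I₁, giving M = μ₀n₁N₂A₂.
A₂ = πr² = π(1.950×10^-2 m)² = 1.1946×10^-3 m².
M = (4π×10⁻⁷)(500)(714)(1.1946×10^-3) = 5.359×10^-4 H.

M ≈ 0.536 mH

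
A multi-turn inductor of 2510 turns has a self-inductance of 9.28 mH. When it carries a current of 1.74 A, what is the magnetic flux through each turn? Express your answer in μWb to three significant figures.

Φ_B ≈ 6.43 μWb

From L = NΦ_B/I, the flux per turn is Φ_B = LI/N.
Φ_B = (9.280×10^-3 H)(1.74 A)/2510 = 6.433×10^-6 Wb.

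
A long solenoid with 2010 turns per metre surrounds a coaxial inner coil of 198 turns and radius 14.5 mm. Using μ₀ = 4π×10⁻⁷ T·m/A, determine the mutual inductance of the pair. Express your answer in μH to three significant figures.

The outer solenoid produces a uniform field B₁ = μ₀n₁I₁ across the inner coil,
so the flux linkage is N₂Φ = N₂B₁A₂ = μ₀n₁N₂A₂·I₁, giving M = μ₀n₁N₂A₂.
A₂ = πr² = π(1.450×10^-2 m)² = 6.605×10^-4 m².
M = (4π×10⁻⁷)(2010)(198)(6.605×10^-4) = 3.303×10^-4 H.

M ≈ 330 μH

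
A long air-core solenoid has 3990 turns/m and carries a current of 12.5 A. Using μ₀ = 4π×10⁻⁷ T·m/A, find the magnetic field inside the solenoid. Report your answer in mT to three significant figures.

Inside a long solenoid, B = μ₀nI.
B = (4π×10⁻⁷)(3.990×10^3 m⁻¹)(12.5 A) = 6.267×10^-2 T.

B ≈ 62.7 mT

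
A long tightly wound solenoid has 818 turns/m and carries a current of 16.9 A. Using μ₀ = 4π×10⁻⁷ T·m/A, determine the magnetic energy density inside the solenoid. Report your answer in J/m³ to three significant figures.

B = μ₀nI = (4π×10⁻⁷)(818)(16.9) = 1.737×10^-2 T.
u = B²/(2μ₀) = (1.737×10^-2)²/(2×4π×10⁻⁷) = 120.1 J/m³.

u ≈ 120 J/m³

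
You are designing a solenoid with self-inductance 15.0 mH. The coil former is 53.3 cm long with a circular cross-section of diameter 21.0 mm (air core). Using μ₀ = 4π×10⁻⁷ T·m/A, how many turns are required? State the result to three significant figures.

N ≈ 4290 turns

A = π(d/2)² = π(1.050×10^-2 m)² = 3.464×10^-4 m².
From L = μ₀N²A/ℓ, N = √(Lℓ / (μ₀A)).
N = √[(1.500×10^-2)(0.533) / ((4π×10⁻⁷)×3.464×10^-4)] = √(1.837×10^7) ≈ 4285.9.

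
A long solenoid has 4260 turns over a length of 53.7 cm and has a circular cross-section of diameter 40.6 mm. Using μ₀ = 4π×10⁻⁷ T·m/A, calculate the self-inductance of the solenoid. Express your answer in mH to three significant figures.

L ≈ 55.0 mH

A = π(d/2)² = π(2.030×10^-2 m)² = 1.2946×10^-3 m².
For a long solenoid, L = μ₀N²A/ℓ.
L = (4π×10⁻⁷)(4260)²(1.2946×10^-3)/(0.537 m) = 5.498×10^-2 H.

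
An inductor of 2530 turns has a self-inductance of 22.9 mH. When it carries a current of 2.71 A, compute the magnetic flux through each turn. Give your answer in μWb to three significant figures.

From L = NΦ_B/I, the flux per turn is Φ_B = LI/N.
Φ_B = (2.290×10^-2 H)(2.71 A)/2530 = 2.453×10^-5 Wb.

Φ_B ≈ 24.5 μWb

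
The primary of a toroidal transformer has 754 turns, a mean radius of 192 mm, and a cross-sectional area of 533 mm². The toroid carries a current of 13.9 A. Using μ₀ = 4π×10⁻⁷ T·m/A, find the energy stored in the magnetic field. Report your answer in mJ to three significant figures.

L = μ₀N²A/(2πR) = (4π×10⁻⁷)(754)²(5.330×10^-4)/(2π×0.192) = 3.156×10^-4 H.
U = ½LI² = ½(3.156×10^-4)(13.9)² = 3.049×10^-2 J.

U ≈ 30.5 mJ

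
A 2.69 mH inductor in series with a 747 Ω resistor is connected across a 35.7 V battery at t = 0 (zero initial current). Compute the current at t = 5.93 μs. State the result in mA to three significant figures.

I ≈ 38.6 mA

τ = L/R = 2.690×10^-3/747 = 3.601×10^-6 s; final current I_∞ = ε/R = 35.7/747 = 4.779×10^-2 A.
I(t) = I_∞(1 − e^(−t/τ)) with t/τ = 1.647.
I = (4.779×10^-2)(1 − e^(−1.647)) = 3.858×10^-2 A.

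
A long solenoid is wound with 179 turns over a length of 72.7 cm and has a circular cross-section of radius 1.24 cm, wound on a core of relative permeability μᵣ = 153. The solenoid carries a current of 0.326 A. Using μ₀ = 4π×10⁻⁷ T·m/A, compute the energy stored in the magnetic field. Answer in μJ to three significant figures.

A = πr² = π(1.240×10^-2 m)² = 4.831×10^-4 m².
L = μ₀μᵣN²A/ℓ = (4π×10⁻⁷)(153)(179)²(4.831×10^-4)/(0.727) = 4.093×10^-3 H.
U = ½LI² = ½(4.093×10^-3)(0.326)² = 2.175×10^-4 J.

U ≈ 218 μJ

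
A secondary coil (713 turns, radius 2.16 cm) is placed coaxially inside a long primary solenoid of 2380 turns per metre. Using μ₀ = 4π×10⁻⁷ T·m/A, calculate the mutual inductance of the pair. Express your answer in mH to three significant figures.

The outer solenoid produces a uniform field B₁ = μ₀n₁I₁ across the inner coil,
so the flux linkage is N₂Φ = N₂B₁A₂ = μ₀n₁N₂A₂·I₁, giving M = μ₀n₁N₂A₂.
A₂ = πr² = π(2.160×10^-2 m)² = 1.466×10^-3 m².
M = (4π×10⁻⁷)(2380)(713)(1.466×10^-3) = 3.126×10^-3 H.

M ≈ 3.13 mH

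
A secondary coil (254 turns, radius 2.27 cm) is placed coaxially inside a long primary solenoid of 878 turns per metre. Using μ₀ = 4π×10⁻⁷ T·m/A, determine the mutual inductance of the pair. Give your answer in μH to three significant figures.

M ≈ 454 μH

The outer solenoid produces a uniform field B₁ = μ₀n₁I₁ across the inner coil,
so the flux linkage is N₂Φ = N₂B₁A₂ = μ₀n₁N₂A₂·I₁, giving M = μ₀n₁N₂A₂.
A₂ = πr² = π(2.270×10^-2 m)² = 1.619×10^-3 m².
M = (4π×10⁻⁷)(878)(254)(1.619×10^-3) = 4.537×10^-4 H.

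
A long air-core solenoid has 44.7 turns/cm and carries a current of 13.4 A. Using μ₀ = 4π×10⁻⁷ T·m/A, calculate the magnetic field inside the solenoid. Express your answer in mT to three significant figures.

B ≈ 75.3 mT

Inside a long solenoid, B = μ₀nI.
B = (4π×10⁻⁷)(4.470×10^3 m⁻¹)(13.4 A) = 7.527×10^-2 T.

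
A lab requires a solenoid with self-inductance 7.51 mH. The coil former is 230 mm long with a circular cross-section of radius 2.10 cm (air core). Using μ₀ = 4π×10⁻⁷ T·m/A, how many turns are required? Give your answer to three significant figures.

N ≈ 996 turns

A = πr² = π(2.100×10^-2 m)² = 1.385×10^-3 m².
From L = μ₀N²A/ℓ, N = √(Lℓ / (μ₀A)).
N = √[(7.510×10^-3)(0.23) / ((4π×10⁻⁷)×1.385×10^-3)] = √(9.921×10^5) ≈ 996.1.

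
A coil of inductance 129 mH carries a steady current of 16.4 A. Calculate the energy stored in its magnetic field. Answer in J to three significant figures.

Stored magnetic energy: U = ½LI².
U = ½(0.129 H)(16.4 A)² = 17.348 J.

U ≈ 17.3 J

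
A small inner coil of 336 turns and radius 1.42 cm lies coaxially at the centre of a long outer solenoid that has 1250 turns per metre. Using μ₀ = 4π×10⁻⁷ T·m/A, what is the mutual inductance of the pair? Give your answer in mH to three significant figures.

M ≈ 0.334 mH

The outer solenoid produces a uniform field B₁ = μ₀n₁I₁ across the inner coil,
so the flux linkage is N₂Φ = N₂B₁A₂ = μ₀n₁N₂A₂·I₁, giving M = μ₀n₁N₂A₂.
A₂ = πr² = π(1.420×10^-2 m)² = 6.3347×10^-4 m².
M = (4π×10⁻⁷)(1250)(336)(6.3347×10^-4) = 3.343×10^-4 H.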